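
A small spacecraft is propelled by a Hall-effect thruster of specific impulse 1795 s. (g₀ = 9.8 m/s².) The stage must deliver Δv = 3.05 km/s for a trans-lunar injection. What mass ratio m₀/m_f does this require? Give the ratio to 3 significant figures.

mass ratio ≈ 1.19

v_e = Isp · g₀ = 1795 × 9.8 = 17591.0 m/s.
m₀/m_f = exp(Δv / v_e) = exp(3050 / 17591.0) = exp(0.1734) = 1.1893.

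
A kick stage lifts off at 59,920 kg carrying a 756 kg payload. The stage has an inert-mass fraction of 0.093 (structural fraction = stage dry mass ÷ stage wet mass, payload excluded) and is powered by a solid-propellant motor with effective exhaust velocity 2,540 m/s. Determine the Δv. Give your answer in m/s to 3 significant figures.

Δv ≈ 5740 m/s

Stage wet mass = m₀ − payload = 59,920 − 756 = 59,164 kg.
Stage dry mass = ε × stage wet mass = 0.093 × 59,164 = 5,502.25 kg.
Burnout mass m_f = stage dry + payload = 5,502.25 + 756 = 6,258.25 kg.
By the Tsiolkovsky rocket equation, Δv = v_e · ln(59,920/6,258.25) = 2540.0 × ln(9.575) = 2540.0 × 2.2591 ≈ 5738 m/s.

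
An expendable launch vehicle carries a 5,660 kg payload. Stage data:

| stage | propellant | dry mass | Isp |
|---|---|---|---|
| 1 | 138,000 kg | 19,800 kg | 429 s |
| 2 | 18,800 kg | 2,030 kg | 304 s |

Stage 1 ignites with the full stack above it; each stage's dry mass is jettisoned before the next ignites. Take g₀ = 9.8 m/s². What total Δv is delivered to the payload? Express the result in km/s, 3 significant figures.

Ignition mass of stage 1 = 138,000+19,800 + 18,800+2,030 + 5,660 = 184,290 kg.
Stage 1: m₀ = 184,290 kg, m_f = 184,290 − 138,000 = 46,290 kg; Δv = 429×9.8×ln(3.981) = 4204.2×1.3816 ≈ 5808 m/s.
Stage 2: m₀ = 26,490 kg, m_f = 26,490 − 18,800 = 7,690 kg; Δv = 304×9.8×ln(3.445) = 2979.2×1.2368 ≈ 3685 m/s.
Total Δv = 5808 + 3685 = 9493 m/s.

Δv ≈ 9.49 km/s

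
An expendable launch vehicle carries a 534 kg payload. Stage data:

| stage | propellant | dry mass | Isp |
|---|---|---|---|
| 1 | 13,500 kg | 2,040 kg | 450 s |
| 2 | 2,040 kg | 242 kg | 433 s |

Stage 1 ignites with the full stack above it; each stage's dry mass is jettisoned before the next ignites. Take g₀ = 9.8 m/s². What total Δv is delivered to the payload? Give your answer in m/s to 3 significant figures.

Ignition mass of stage 1 = 13,500+2,040 + 2,040+242 + 534 = 18,356 kg.
Stage 1: m₀ = 18,356 kg, m_f = 18,356 − 13,500 = 4,856 kg; Δv = 450×9.8×ln(3.78) = 4410.0×1.3297 ≈ 5864 m/s.
Stage 2: m₀ = 2,816 kg, m_f = 2,816 − 2,040 = 776 kg; Δv = 433×9.8×ln(3.629) = 4243.4×1.2889 ≈ 5469 m/s.
Total Δv = 5864 + 5469 = 11333 m/s.

Δv ≈ 11300 m/s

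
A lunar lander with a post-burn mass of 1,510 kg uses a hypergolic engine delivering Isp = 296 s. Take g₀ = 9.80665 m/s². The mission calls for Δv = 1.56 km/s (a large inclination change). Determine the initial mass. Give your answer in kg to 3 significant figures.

v_e = Isp · g₀ = 296 × 9.80665 = 2902.8 m/s.
By the Tsiolkovsky rocket equation, m₀/m_f = exp(Δv / v_e) = exp(1560 / 2902.8) = exp(0.5374) = 1.7116.
m₀ = m_f × 1.7116 = 1,510 × 1.7116 = 2,584.52 kg.

initial mass ≈ 2580 kg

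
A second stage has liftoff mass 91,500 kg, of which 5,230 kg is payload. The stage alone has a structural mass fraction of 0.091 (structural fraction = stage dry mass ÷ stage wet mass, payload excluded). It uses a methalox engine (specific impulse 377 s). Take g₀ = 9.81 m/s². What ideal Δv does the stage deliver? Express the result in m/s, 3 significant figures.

Stage wet mass = m₀ − payload = 91,500 − 5,230 = 86,270 kg.
Stage dry mass = ε × stage wet mass = 0.091 × 86,270 = 7,850.57 kg.
Burnout mass m_f = stage dry + payload = 7,850.57 + 5,230 = 13,080.57 kg.
v_e = Isp · g₀ = 377 × 9.81 = 3698.4 m/s.
By the Tsiolkovsky rocket equation, Δv = v_e · ln(91,500/13,080.57) = 3698.4 × ln(6.995) = 3698.4 × 1.9452 ≈ 7194 m/s.

Δv ≈ 7190 m/s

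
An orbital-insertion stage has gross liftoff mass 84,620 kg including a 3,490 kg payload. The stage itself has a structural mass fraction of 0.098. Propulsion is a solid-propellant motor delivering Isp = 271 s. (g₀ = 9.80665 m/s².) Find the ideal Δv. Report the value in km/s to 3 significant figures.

Stage wet mass = m₀ − payload = 84,620 − 3,490 = 81,130 kg.
Stage dry mass = ε × stage wet mass = 0.098 × 81,130 = 7,950.74 kg.
Burnout mass m_f = stage dry + payload = 7,950.74 + 3,490 = 11,440.74 kg.
v_e = Isp · g₀ = 271 × 9.80665 = 2657.6 m/s.
Δv = v_e · ln(84,620/11,440.74) = 2657.6 × ln(7.396) = 2657.6 × 2.0010 ≈ 5318 m/s.

Δv ≈ 5.32 km/s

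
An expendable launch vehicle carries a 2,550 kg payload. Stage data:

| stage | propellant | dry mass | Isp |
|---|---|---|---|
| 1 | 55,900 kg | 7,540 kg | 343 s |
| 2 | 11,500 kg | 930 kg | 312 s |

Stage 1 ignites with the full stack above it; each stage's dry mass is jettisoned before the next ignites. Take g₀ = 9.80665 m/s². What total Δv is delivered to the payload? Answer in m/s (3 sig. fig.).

Ignition mass of stage 1 = 55,900+7,540 + 11,500+930 + 2,550 = 78,420 kg.
Stage 1: m₀ = 78,420 kg, m_f = 78,420 − 55,900 = 22,520 kg; Δv = 343×9.80665×ln(3.482) = 3363.7×1.2477 ≈ 4197 m/s.
Stage 2: m₀ = 14,980 kg, m_f = 14,980 − 11,500 = 3,480 kg; Δv = 312×9.80665×ln(4.305) = 3059.7×1.4597 ≈ 4466 m/s.
Total Δv = 4197 + 4466 = 8663 m/s.

Δv ≈ 8660 m/s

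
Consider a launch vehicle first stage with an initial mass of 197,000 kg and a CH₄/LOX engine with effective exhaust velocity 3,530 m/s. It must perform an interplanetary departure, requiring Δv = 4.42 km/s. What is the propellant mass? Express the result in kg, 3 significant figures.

propellant mass ≈ 141000 kg

Rocket equation: m₀/m_f = exp(Δv / v_e) = exp(4420 / 3530.0) = exp(1.2521) = 3.4978.
m_f = 197,000 / 3.4978 = 56,321.1 kg, so propellant = m₀ − m_f = 197,000 − 56,321.1 = 140,678.9 kg.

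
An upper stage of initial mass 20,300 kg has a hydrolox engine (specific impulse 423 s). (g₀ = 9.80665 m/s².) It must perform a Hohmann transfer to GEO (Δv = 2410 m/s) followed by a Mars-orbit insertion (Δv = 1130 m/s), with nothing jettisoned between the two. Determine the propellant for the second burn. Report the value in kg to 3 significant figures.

propellant for the second burn ≈ 2710 kg

v_e = Isp · g₀ = 423 × 9.80665 = 4148.2 m/s.
After the first burn: m = 20300 × exp(−2410/4148.2) = 20300 × 0.55935 = 11,354.8 kg.
After the second burn: m = 11,354.8 × exp(−1130/4148.2) = 11,354.8 × 0.76154 = 8,647.13 kg.
Second-burn propellant = 11,354.8 − 8,647.13 = 2,707.67 kg.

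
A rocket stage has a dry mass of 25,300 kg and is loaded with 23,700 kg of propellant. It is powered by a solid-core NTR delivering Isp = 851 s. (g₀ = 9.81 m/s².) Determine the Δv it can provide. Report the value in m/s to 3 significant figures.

Δv ≈ 5520 m/s

v_e = Isp · g₀ = 851 × 9.81 = 8348.3 m/s.
m₀ = m_dry + m_prop = 25,300 + 23,700 = 49,000 kg.
Δv = v_e · ln(m₀/m_f) = 8348.3 × ln(1.937) = 8348.3 × 0.6610 ≈ 5518.4 m/s.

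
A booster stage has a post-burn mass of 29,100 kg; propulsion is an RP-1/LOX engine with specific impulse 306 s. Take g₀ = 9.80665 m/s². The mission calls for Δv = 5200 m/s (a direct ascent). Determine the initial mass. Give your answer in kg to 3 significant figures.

initial mass ≈ 165000 kg

v_e = Isp · g₀ = 306 × 9.80665 = 3000.8 m/s.
m₀/m_f = exp(Δv / v_e) = exp(5200 / 3000.8) = exp(1.7329) = 5.6568.
m₀ = m_f × 5.6568 = 29,100 × 5.6568 = 164,613 kg.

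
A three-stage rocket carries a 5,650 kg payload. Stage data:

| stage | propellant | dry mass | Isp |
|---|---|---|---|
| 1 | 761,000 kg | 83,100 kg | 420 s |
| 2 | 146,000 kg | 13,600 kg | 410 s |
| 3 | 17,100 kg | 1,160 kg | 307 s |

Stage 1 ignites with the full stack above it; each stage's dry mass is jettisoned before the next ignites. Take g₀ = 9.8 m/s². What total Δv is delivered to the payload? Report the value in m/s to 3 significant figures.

Δv ≈ 15700 m/s

Ignition mass of stage 1 = 761,000+83,100 + 146,000+13,600 + 17,100+1,160 + 5,650 = 1,027,610 kg.
Stage 1: m₀ = 1,027,610 kg, m_f = 1,027,610 − 761,000 = 266,610 kg; Δv = 420×9.8×ln(3.854) = 4116.0×1.3492 ≈ 5553 m/s.
Stage 2: m₀ = 183,510 kg, m_f = 183,510 − 146,000 = 37,510 kg; Δv = 410×9.8×ln(4.892) = 4018.0×1.5877 ≈ 6379 m/s.
Stage 3: m₀ = 23,910 kg, m_f = 23,910 − 17,100 = 6,810 kg; Δv = 307×9.8×ln(3.511) = 3008.6×1.2559 ≈ 3779 m/s.
Total Δv = 5553 + 6379 + 3779 = 15711 m/s.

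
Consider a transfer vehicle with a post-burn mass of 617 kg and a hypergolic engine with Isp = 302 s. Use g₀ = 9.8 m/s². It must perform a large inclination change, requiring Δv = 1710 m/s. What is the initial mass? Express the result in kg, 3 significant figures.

initial mass ≈ 1100 kg

v_e = Isp · g₀ = 302 × 9.8 = 2959.6 m/s.
By the Tsiolkovsky rocket equation, m₀/m_f = exp(Δv / v_e) = exp(1710 / 2959.6) = exp(0.5778) = 1.7821.
m₀ = m_f × 1.7821 = 617 × 1.7821 = 1,099.56 kg.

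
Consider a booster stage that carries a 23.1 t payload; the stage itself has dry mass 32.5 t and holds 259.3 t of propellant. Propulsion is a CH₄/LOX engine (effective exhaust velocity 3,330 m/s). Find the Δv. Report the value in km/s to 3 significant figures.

Δv ≈ 5.77 km/s

m₀ = payload + dry + propellant = 23.1 + 32.5 + 259.3 = 314.9 t.
m_f = payload + dry = 23.1 + 32.5 = 55.6 t.
Rocket equation: Δv = v_e · ln(m₀/m_f) = 3330.0 × ln(5.664) = 3330.0 × 1.7341 ≈ 5774.5 m/s.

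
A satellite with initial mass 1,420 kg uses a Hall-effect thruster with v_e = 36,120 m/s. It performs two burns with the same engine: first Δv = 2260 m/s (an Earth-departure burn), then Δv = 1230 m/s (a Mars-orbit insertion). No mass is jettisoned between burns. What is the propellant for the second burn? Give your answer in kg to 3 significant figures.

After the first burn: m = 1420 × exp(−2260/36120.0) = 1420 × 0.93935 = 1,333.88 kg.
After the second burn: m = 1,333.88 × exp(−1230/36120.0) = 1,333.88 × 0.96652 = 1,289.22 kg.
Second-burn propellant = 1,333.88 − 1,289.22 = 44.66 kg.

propellant for the second burn ≈ 44.7 kg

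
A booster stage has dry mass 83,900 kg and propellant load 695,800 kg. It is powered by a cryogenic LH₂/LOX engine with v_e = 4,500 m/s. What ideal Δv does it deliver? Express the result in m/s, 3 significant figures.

m₀ = m_dry + m_prop = 83,900 + 695,800 = 779,700 kg.
Using Δv = v_e ln(m₀/m_f): Δv = v_e · ln(m₀/m_f) = 4500.0 × ln(9.293) = 4500.0 × 2.2293 ≈ 10031.8 m/s.

Δv ≈ 10000 m/s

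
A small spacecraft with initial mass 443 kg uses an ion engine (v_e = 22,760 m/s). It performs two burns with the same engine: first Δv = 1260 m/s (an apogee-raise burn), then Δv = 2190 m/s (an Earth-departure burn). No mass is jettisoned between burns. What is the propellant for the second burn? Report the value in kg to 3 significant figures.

propellant for the second burn ≈ 38.5 kg

After the first burn: m = 443 × exp(−1260/22760.0) = 443 × 0.94614 = 419.14 kg.
After the second burn: m = 419.14 × exp(−2190/22760.0) = 419.14 × 0.90826 = 380.688 kg.
Second-burn propellant = 419.14 − 380.688 = 38.452 kg.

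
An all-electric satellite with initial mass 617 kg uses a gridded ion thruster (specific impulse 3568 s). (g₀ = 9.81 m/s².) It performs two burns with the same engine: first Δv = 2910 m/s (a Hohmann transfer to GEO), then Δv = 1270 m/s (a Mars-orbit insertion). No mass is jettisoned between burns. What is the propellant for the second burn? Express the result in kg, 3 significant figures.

v_e = Isp · g₀ = 3568 × 9.81 = 35002.1 m/s.
After the first burn: m = 617 × exp(−2910/35002.1) = 617 × 0.92022 = 567.776 kg.
After the second burn: m = 567.776 × exp(−1270/35002.1) = 567.776 × 0.96437 = 547.546 kg.
Second-burn propellant = 567.776 − 547.546 = 20.23 kg.

propellant for the second burn ≈ 20.2 kg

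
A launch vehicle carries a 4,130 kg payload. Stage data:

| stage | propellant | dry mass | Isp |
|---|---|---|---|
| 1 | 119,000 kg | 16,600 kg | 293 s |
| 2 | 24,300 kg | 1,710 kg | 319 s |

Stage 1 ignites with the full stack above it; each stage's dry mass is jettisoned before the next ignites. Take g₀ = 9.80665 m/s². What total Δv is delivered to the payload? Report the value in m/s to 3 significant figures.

Ignition mass of stage 1 = 119,000+16,600 + 24,300+1,710 + 4,130 = 165,740 kg.
Stage 1: m₀ = 165,740 kg, m_f = 165,740 − 119,000 = 46,740 kg; Δv = 293×9.80665×ln(3.546) = 2873.3×1.2658 ≈ 3637 m/s.
Stage 2: m₀ = 30,140 kg, m_f = 30,140 − 24,300 = 5,840 kg; Δv = 319×9.80665×ln(5.161) = 3128.3×1.6411 ≈ 5134 m/s.
Total Δv = 3637 + 5134 = 8771 m/s.

Δv ≈ 8770 m/s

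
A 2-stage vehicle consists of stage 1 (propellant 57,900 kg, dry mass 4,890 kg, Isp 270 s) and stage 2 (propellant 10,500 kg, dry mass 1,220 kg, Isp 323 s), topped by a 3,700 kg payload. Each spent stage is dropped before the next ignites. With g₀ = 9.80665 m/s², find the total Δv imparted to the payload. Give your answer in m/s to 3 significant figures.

Δv ≈ 7190 m/s

Ignition mass of stage 1 = 57,900+4,890 + 10,500+1,220 + 3,700 = 78,210 kg.
Stage 1: m₀ = 78,210 kg, m_f = 78,210 − 57,900 = 20,310 kg; Δv = 270×9.80665×ln(3.851) = 2647.8×1.3483 ≈ 3570 m/s.
Stage 2: m₀ = 15,420 kg, m_f = 15,420 − 10,500 = 4,920 kg; Δv = 323×9.80665×ln(3.134) = 3167.5×1.1424 ≈ 3618 m/s.
Total Δv = 3570 + 3618 = 7188 m/s.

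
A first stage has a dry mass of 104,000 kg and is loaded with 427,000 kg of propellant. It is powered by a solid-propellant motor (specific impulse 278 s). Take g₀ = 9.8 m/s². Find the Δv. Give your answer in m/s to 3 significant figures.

v_e = Isp · g₀ = 278 × 9.8 = 2724.4 m/s.
m₀ = m_dry + m_prop = 104,000 + 427,000 = 531,000 kg.
Using Δv = v_e ln(m₀/m_f): Δv = v_e · ln(m₀/m_f) = 2724.4 × ln(5.106) = 2724.4 × 1.6304 ≈ 4441.8 m/s.

Δv ≈ 4440 m/s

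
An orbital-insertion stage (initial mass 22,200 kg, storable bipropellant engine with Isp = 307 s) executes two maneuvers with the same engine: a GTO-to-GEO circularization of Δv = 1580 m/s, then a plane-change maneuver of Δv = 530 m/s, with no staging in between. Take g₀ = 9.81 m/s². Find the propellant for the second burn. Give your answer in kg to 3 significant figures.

propellant for the second burn ≈ 2120 kg

v_e = Isp · g₀ = 307 × 9.81 = 3011.7 m/s.
After the first burn: m = 22200 × exp(−1580/3011.7) = 22200 × 0.59178 = 13,137.5 kg.
After the second burn: m = 13,137.5 × exp(−530/3011.7) = 13,137.5 × 0.83863 = 11,017.5 kg.
Second-burn propellant = 13,137.5 − 11,017.5 = 2,120 kg.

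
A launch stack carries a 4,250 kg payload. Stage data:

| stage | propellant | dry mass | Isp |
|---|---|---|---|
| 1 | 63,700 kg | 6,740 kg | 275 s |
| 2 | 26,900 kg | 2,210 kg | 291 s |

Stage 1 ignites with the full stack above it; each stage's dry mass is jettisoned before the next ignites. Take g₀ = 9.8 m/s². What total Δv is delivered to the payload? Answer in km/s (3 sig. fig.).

Ignition mass of stage 1 = 63,700+6,740 + 26,900+2,210 + 4,250 = 103,800 kg.
Stage 1: m₀ = 103,800 kg, m_f = 103,800 − 63,700 = 40,100 kg; Δv = 275×9.8×ln(2.589) = 2695.0×0.9511 ≈ 2563 m/s.
Stage 2: m₀ = 33,360 kg, m_f = 33,360 − 26,900 = 6,460 kg; Δv = 291×9.8×ln(5.164) = 2851.8×1.6417 ≈ 4682 m/s.
Total Δv = 2563 + 4682 = 7245 m/s.

Δv ≈ 7.25 km/s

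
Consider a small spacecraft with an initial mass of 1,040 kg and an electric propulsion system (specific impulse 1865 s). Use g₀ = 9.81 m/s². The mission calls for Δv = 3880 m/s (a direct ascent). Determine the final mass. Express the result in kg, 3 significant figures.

v_e = Isp · g₀ = 1865 × 9.81 = 18295.7 m/s.
By the Tsiolkovsky rocket equation, m₀/m_f = exp(Δv / v_e) = exp(3880 / 18295.7) = exp(0.2121) = 1.2362.
m_f = m₀ / 1.2362 = 1,040 / 1.2362 = 841.288 kg.

final mass ≈ 841 kg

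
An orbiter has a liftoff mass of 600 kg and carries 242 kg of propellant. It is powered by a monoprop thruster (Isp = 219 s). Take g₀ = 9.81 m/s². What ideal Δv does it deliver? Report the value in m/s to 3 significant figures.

Δv ≈ 1110 m/s

v_e = Isp · g₀ = 219 × 9.81 = 2148.4 m/s.
m_f = m₀ − m_prop = 600 − 242 = 358 kg.
Δv = v_e · ln(m₀/m_f) = 2148.4 × ln(1.676) = 2148.4 × 0.5164 ≈ 1109.4 m/s.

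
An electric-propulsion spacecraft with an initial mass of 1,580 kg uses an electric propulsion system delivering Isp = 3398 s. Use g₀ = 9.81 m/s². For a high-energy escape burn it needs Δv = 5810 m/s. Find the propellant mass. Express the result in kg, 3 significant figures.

propellant mass ≈ 253 kg

v_e = Isp · g₀ = 3398 × 9.81 = 33334.4 m/s.
From the ideal rocket equation, m₀/m_f = exp(Δv / v_e) = exp(5810 / 33334.4) = exp(0.1743) = 1.1904.
m_f = 1,580 / 1.1904 = 1,327.28 kg, so propellant = m₀ − m_f = 1,580 − 1,327.28 = 252.72 kg.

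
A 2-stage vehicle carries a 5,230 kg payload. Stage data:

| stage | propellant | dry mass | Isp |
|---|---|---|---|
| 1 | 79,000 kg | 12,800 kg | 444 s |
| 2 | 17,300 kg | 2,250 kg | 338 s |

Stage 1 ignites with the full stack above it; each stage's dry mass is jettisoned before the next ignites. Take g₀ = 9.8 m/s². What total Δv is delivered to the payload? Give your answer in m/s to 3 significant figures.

Ignition mass of stage 1 = 79,000+12,800 + 17,300+2,250 + 5,230 = 116,580 kg.
Stage 1: m₀ = 116,580 kg, m_f = 116,580 − 79,000 = 37,580 kg; Δv = 444×9.8×ln(3.102) = 4351.2×1.1321 ≈ 4926 m/s.
Stage 2: m₀ = 24,780 kg, m_f = 24,780 − 17,300 = 7,480 kg; Δv = 338×9.8×ln(3.313) = 3312.4×1.1978 ≈ 3968 m/s.
Total Δv = 4926 + 3968 = 8894 m/s.

Δv ≈ 8890 m/s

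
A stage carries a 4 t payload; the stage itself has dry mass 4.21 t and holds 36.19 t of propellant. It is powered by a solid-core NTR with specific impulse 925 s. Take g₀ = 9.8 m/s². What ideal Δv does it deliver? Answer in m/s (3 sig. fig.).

v_e = Isp · g₀ = 925 × 9.8 = 9065.0 m/s.
m₀ = payload + dry + propellant = 4 + 4.21 + 36.19 = 44.4 t.
m_f = payload + dry = 4 + 4.21 = 8.21 t.
Rocket equation: Δv = v_e · ln(m₀/m_f) = 9065.0 × ln(5.408) = 9065.0 × 1.6879 ≈ 15300.7 m/s.

Δv ≈ 15300 m/s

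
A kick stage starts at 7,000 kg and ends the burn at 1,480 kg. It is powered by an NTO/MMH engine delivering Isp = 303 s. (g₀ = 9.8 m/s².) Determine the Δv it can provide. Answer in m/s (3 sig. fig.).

Δv ≈ 4610 m/s

v_e = Isp · g₀ = 303 × 9.8 = 2969.4 m/s.
Rocket equation: Δv = v_e · ln(m₀/m_f) = 2969.4 × ln(4.73) = 2969.4 × 1.5539 ≈ 4614.1 m/s.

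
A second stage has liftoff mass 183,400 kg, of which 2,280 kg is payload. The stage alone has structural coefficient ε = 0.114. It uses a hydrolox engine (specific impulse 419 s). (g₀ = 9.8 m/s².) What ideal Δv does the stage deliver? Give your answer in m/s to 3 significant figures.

Δv ≈ 8540 m/s

Stage wet mass = m₀ − payload = 183,400 − 2,280 = 181,120 kg.
Stage dry mass = ε × stage wet mass = 0.114 × 181,120 = 20,647.7 kg.
Burnout mass m_f = stage dry + payload = 20,647.7 + 2,280 = 22,927.7 kg.
v_e = Isp · g₀ = 419 × 9.8 = 4106.2 m/s.
By the Tsiolkovsky rocket equation, Δv = v_e · ln(183,400/22,927.7) = 4106.2 × ln(7.999) = 4106.2 × 2.0793 ≈ 8538 m/s.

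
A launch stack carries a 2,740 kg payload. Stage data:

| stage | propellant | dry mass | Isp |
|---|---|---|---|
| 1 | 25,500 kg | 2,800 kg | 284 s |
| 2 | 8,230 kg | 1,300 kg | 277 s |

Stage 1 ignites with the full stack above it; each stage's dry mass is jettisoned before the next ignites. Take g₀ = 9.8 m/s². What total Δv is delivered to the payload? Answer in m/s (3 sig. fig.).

Ignition mass of stage 1 = 25,500+2,800 + 8,230+1,300 + 2,740 = 40,570 kg.
Stage 1: m₀ = 40,570 kg, m_f = 40,570 − 25,500 = 15,070 kg; Δv = 284×9.8×ln(2.692) = 2783.2×0.9903 ≈ 2756 m/s.
Stage 2: m₀ = 12,270 kg, m_f = 12,270 − 8,230 = 4,040 kg; Δv = 277×9.8×ln(3.037) = 2714.6×1.1109 ≈ 3016 m/s.
Total Δv = 2756 + 3016 = 5772 m/s.

Δv ≈ 5770 m/s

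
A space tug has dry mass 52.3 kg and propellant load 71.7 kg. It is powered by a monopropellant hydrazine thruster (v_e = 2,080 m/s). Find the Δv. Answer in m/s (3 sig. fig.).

Δv ≈ 1800 m/s

m₀ = m_dry + m_prop = 52.3 + 71.7 = 124 kg.
Rocket equation: Δv = v_e · ln(m₀/m_f) = 2080.0 × ln(2.371) = 2080.0 × 0.8633 ≈ 1795.6 m/s.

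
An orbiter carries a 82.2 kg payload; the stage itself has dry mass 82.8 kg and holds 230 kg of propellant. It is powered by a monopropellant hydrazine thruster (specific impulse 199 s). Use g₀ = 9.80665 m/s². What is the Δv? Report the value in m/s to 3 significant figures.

Δv ≈ 1700 m/s

v_e = Isp · g₀ = 199 × 9.80665 = 1951.5 m/s.
m₀ = payload + dry + propellant = 82.2 + 82.8 + 230 = 395 kg.
m_f = payload + dry = 82.2 + 82.8 = 165 kg.
By the Tsiolkovsky rocket equation, Δv = v_e · ln(m₀/m_f) = 1951.5 × ln(2.394) = 1951.5 × 0.8729 ≈ 1703.6 m/s.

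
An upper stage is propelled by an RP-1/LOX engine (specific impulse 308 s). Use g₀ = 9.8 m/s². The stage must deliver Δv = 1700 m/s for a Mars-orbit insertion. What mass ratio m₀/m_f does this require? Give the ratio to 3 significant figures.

v_e = Isp · g₀ = 308 × 9.8 = 3018.4 m/s.
m₀/m_f = exp(Δv / v_e) = exp(1700 / 3018.4) = exp(0.5632) = 1.7563.

mass ratio ≈ 1.76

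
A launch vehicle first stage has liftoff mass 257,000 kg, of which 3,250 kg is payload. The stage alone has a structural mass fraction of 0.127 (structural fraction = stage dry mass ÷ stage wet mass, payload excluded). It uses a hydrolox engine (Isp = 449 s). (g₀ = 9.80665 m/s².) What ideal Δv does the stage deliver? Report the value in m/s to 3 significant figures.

Stage wet mass = m₀ − payload = 257,000 − 3,250 = 253,750 kg.
Stage dry mass = ε × stage wet mass = 0.127 × 253,750 = 32,226.3 kg.
Burnout mass m_f = stage dry + payload = 32,226.3 + 3,250 = 35,476.3 kg.
v_e = Isp · g₀ = 449 × 9.80665 = 4403.2 m/s.
By the Tsiolkovsky rocket equation, Δv = v_e · ln(257,000/35,476.3) = 4403.2 × ln(7.244) = 4403.2 × 1.9802 ≈ 8719 m/s.

Δv ≈ 8720 m/s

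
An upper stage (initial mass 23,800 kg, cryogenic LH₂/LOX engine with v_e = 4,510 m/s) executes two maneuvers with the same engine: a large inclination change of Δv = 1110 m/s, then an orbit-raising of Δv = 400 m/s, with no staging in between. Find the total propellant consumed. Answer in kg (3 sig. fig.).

total propellant consumed ≈ 6770 kg

After the first burn: m = 23800 × exp(−1110/4510.0) = 23800 × 0.78183 = 18,607.6 kg.
After the second burn: m = 18,607.6 × exp(−400/4510.0) = 18,607.6 × 0.91513 = 17,028.4 kg.
Total propellant = m₀ − m_final = 23800 − 17,028.4 = 6,771.6 kg.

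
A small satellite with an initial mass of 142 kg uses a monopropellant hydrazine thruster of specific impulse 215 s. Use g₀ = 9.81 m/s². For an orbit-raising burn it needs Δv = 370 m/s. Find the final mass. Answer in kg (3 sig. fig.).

v_e = Isp · g₀ = 215 × 9.81 = 2109.2 m/s.
m₀/m_f = exp(Δv / v_e) = exp(370 / 2109.2) = exp(0.1754) = 1.1918.
m_f = m₀ / 1.1918 = 142 / 1.1918 = 119.148 kg.

final mass ≈ 119 kg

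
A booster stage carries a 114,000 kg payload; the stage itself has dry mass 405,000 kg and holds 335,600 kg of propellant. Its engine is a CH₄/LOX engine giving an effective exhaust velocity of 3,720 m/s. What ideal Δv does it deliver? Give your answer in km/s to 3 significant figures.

Δv ≈ 1.86 km/s

m₀ = payload + dry + propellant = 114,000 + 405,000 + 335,600 = 854,600 kg.
m_f = payload + dry = 114,000 + 405,000 = 519,000 kg.
By the Tsiolkovsky rocket equation, Δv = v_e · ln(m₀/m_f) = 3720.0 × ln(1.647) = 3720.0 × 0.4987 ≈ 1855.3 m/s.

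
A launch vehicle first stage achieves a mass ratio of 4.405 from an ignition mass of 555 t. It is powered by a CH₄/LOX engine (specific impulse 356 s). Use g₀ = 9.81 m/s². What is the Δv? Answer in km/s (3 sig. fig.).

v_e = Isp · g₀ = 356 × 9.81 = 3492.4 m/s.
Δv = v_e · ln(4.405) = 3492.4 × 1.4827 ≈ 5178.3 m/s.

Δv ≈ 5.18 km/s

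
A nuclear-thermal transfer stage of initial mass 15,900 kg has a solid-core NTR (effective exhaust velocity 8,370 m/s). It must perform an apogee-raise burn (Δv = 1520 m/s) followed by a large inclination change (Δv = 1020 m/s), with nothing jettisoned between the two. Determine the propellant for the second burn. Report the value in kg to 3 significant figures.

After the first burn: m = 15900 × exp(−1520/8370.0) = 15900 × 0.83393 = 13,259.5 kg.
After the second burn: m = 13,259.5 × exp(−1020/8370.0) = 13,259.5 × 0.88527 = 11,738.2 kg.
Second-burn propellant = 13,259.5 − 11,738.2 = 1,521.3 kg.

propellant for the second burn ≈ 1520 kg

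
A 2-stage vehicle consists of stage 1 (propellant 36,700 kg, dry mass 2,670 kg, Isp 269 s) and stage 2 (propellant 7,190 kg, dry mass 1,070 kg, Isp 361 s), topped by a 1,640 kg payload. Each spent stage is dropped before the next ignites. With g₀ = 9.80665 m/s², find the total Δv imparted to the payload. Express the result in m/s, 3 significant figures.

Δv ≈ 8190 m/s

Ignition mass of stage 1 = 36,700+2,670 + 7,190+1,070 + 1,640 = 49,270 kg.
Stage 1: m₀ = 49,270 kg, m_f = 49,270 − 36,700 = 12,570 kg; Δv = 269×9.80665×ln(3.92) = 2638.0×1.3660 ≈ 3603 m/s.
Stage 2: m₀ = 9,900 kg, m_f = 9,900 − 7,190 = 2,710 kg; Δv = 361×9.80665×ln(3.653) = 3540.2×1.2956 ≈ 4587 m/s.
Total Δv = 3603 + 4587 = 8190 m/s.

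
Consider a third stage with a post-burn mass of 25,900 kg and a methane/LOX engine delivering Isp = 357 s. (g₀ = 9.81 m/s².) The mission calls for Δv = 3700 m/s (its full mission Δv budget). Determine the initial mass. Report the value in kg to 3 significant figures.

initial mass ≈ 74500 kg

v_e = Isp · g₀ = 357 × 9.81 = 3502.2 m/s.
From the ideal rocket equation, m₀/m_f = exp(Δv / v_e) = exp(3700 / 3502.2) = exp(1.0565) = 2.8763.
m₀ = m_f × 2.8763 = 25,900 × 2.8763 = 74,496.2 kg.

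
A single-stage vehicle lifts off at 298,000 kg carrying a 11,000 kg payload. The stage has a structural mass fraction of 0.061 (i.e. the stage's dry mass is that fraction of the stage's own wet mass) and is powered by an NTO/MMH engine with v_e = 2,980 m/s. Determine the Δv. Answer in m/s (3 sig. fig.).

Δv ≈ 6990 m/s

Stage wet mass = m₀ − payload = 298,000 − 11,000 = 287,000 kg.
Stage dry mass = ε × stage wet mass = 0.061 × 287,000 = 17,507 kg.
Burnout mass m_f = stage dry + payload = 17,507 + 11,000 = 28,507 kg.
From the ideal rocket equation, Δv = v_e · ln(298,000/28,507) = 2980.0 × ln(10.45) = 2980.0 × 2.3469 ≈ 6994 m/s.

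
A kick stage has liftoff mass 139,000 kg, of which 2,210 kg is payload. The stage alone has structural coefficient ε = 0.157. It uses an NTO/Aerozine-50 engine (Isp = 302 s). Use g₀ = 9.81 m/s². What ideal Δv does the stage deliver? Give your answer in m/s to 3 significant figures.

Δv ≈ 5240 m/s

Stage wet mass = m₀ − payload = 139,000 − 2,210 = 136,790 kg.
Stage dry mass = ε × stage wet mass = 0.157 × 136,790 = 21,476 kg.
Burnout mass m_f = stage dry + payload = 21,476 + 2,210 = 23,686 kg.
v_e = Isp · g₀ = 302 × 9.81 = 2962.6 m/s.
Rocket equation: Δv = v_e · ln(139,000/23,686) = 2962.6 × ln(5.868) = 2962.6 × 1.7696 ≈ 5243 m/s.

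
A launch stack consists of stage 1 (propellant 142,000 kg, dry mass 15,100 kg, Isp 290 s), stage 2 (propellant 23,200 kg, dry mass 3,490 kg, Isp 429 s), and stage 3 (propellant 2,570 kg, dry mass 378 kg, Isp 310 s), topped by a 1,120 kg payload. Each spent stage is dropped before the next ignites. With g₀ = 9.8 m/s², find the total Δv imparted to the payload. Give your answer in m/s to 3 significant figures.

Δv ≈ 12900 m/s

Ignition mass of stage 1 = 142,000+15,100 + 23,200+3,490 + 2,570+378 + 1,120 = 187,858 kg.
Stage 1: m₀ = 187,858 kg, m_f = 187,858 − 142,000 = 45,858 kg; Δv = 290×9.8×ln(4.097) = 2842.0×1.4101 ≈ 4008 m/s.
Stage 2: m₀ = 30,758 kg, m_f = 30,758 − 23,200 = 7,558 kg; Δv = 429×9.8×ln(4.07) = 4204.2×1.4035 ≈ 5901 m/s.
Stage 3: m₀ = 4,068 kg, m_f = 4,068 − 2,570 = 1,498 kg; Δv = 310×9.8×ln(2.716) = 3038.0×0.9990 ≈ 3035 m/s.
Total Δv = 4008 + 5901 + 3035 = 12944 m/s.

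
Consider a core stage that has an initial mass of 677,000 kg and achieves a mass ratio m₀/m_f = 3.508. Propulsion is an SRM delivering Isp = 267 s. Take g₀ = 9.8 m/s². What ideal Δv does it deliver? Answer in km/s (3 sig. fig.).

Δv ≈ 3.28 km/s

v_e = Isp · g₀ = 267 × 9.8 = 2616.6 m/s.
Rocket equation: Δv = v_e · ln(3.508) = 2616.6 × 1.2550 ≈ 3284.0 m/s.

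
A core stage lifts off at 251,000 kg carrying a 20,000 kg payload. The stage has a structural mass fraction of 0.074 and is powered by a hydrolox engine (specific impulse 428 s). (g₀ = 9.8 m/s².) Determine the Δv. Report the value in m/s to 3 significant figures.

Stage wet mass = m₀ − payload = 251,000 − 20,000 = 231,000 kg.
Stage dry mass = ε × stage wet mass = 0.074 × 231,000 = 17,094 kg.
Burnout mass m_f = stage dry + payload = 17,094 + 20,000 = 37,094 kg.
v_e = Isp · g₀ = 428 × 9.8 = 4194.4 m/s.
From the ideal rocket equation, Δv = v_e · ln(251,000/37,094) = 4194.4 × ln(6.767) = 4194.4 × 1.9120 ≈ 8020 m/s.

Δv ≈ 8020 m/s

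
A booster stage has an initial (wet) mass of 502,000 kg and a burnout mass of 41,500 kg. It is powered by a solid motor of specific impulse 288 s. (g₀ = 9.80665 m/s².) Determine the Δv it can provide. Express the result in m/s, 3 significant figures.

v_e = Isp · g₀ = 288 × 9.80665 = 2824.3 m/s.
Δv = v_e · ln(m₀/m_f) = 2824.3 × ln(12.1) = 2824.3 × 2.4929 ≈ 7040.8 m/s.

Δv ≈ 7040 m/s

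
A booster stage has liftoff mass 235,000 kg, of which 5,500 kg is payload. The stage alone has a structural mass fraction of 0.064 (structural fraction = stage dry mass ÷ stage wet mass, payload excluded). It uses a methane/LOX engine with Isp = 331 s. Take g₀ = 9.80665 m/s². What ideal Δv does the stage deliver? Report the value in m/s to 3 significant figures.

Stage wet mass = m₀ − payload = 235,000 − 5,500 = 229,500 kg.
Stage dry mass = ε × stage wet mass = 0.064 × 229,500 = 14,688 kg.
Burnout mass m_f = stage dry + payload = 14,688 + 5,500 = 20,188 kg.
v_e = Isp · g₀ = 331 × 9.80665 = 3246.0 m/s.
From the ideal rocket equation, Δv = v_e · ln(235,000/20,188) = 3246.0 × ln(11.64) = 3246.0 × 2.4545 ≈ 7967 m/s.

Δv ≈ 7970 m/s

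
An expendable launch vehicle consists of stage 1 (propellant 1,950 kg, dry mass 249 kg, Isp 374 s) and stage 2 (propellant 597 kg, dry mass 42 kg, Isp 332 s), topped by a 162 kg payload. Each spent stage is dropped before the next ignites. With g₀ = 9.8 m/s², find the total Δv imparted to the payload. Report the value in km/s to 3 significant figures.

Ignition mass of stage 1 = 1,950+249 + 597+42 + 162 = 3,000 kg.
Stage 1: m₀ = 3,000 kg, m_f = 3,000 − 1,950 = 1,050 kg; Δv = 374×9.8×ln(2.857) = 3665.2×1.0498 ≈ 3848 m/s.
Stage 2: m₀ = 801 kg, m_f = 801 − 597 = 204 kg; Δv = 332×9.8×ln(3.926) = 3253.6×1.3677 ≈ 4450 m/s.
Total Δv = 3848 + 4450 = 8298 m/s.

Δv ≈ 8.30 km/s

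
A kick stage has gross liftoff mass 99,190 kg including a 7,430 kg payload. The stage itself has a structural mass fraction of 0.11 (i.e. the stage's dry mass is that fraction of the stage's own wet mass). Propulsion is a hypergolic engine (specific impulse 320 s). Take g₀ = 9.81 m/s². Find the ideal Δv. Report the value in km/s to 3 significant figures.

Stage wet mass = m₀ − payload = 99,190 − 7,430 = 91,760 kg.
Stage dry mass = ε × stage wet mass = 0.11 × 91,760 = 10,093.6 kg.
Burnout mass m_f = stage dry + payload = 10,093.6 + 7,430 = 17,523.6 kg.
v_e = Isp · g₀ = 320 × 9.81 = 3139.2 m/s.
Using Δv = v_e ln(m₀/m_f): Δv = v_e · ln(99,190/17,523.6) = 3139.2 × ln(5.66) = 3139.2 × 1.7335 ≈ 5442 m/s.

Δv ≈ 5.44 km/s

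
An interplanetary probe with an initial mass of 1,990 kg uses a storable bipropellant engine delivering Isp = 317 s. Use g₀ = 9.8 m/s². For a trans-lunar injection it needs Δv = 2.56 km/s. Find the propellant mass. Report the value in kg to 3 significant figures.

v_e = Isp · g₀ = 317 × 9.8 = 3106.6 m/s.
From the ideal rocket equation, m₀/m_f = exp(Δv / v_e) = exp(2560 / 3106.6) = exp(0.8241) = 2.2797.
m_f = 1,990 / 2.2797 = 872.922 kg, so propellant = m₀ − m_f = 1,990 − 872.922 = 1,117.078 kg.

propellant mass ≈ 1120 kg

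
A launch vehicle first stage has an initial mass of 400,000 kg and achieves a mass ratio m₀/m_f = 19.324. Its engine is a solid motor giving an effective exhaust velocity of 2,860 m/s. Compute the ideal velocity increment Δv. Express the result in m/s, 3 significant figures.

By the Tsiolkovsky rocket equation, Δv = v_e · ln(19.324) = 2860.0 × 2.9613 ≈ 8469.5 m/s.

Δv ≈ 8470 m/s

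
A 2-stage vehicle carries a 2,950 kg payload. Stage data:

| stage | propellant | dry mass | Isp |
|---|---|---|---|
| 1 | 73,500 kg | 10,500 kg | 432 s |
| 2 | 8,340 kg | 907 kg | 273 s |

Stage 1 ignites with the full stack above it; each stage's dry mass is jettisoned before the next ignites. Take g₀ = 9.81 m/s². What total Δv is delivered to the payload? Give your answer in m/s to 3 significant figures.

Ignition mass of stage 1 = 73,500+10,500 + 8,340+907 + 2,950 = 96,197 kg.
Stage 1: m₀ = 96,197 kg, m_f = 96,197 − 73,500 = 22,697 kg; Δv = 432×9.81×ln(4.238) = 4237.9×1.4442 ≈ 6120 m/s.
Stage 2: m₀ = 12,197 kg, m_f = 12,197 − 8,340 = 3,857 kg; Δv = 273×9.81×ln(3.162) = 2678.1×1.1513 ≈ 3083 m/s.
Total Δv = 6120 + 3083 = 9203 m/s.

Δv ≈ 9200 m/s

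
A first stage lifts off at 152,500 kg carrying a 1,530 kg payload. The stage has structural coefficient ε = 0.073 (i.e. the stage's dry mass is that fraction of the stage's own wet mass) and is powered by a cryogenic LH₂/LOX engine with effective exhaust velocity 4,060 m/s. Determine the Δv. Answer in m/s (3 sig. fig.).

Δv ≈ 10100 m/s

Stage wet mass = m₀ − payload = 152,500 − 1,530 = 150,970 kg.
Stage dry mass = ε × stage wet mass = 0.073 × 150,970 = 11,020.8 kg.
Burnout mass m_f = stage dry + payload = 11,020.8 + 1,530 = 12,550.8 kg.
Δv = v_e · ln(152,500/12,550.8) = 4060.0 × ln(12.15) = 4060.0 × 2.4974 ≈ 10139 m/s.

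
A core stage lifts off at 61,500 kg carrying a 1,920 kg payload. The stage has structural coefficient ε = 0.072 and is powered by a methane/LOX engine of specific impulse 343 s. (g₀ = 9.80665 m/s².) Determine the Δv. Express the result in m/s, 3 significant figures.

Δv ≈ 7710 m/s

Stage wet mass = m₀ − payload = 61,500 − 1,920 = 59,580 kg.
Stage dry mass = ε × stage wet mass = 0.072 × 59,580 = 4,289.76 kg.
Burnout mass m_f = stage dry + payload = 4,289.76 + 1,920 = 6,209.76 kg.
v_e = Isp · g₀ = 343 × 9.80665 = 3363.7 m/s.
From the ideal rocket equation, Δv = v_e · ln(61,500/6,209.76) = 3363.7 × ln(9.904) = 3363.7 × 2.2929 ≈ 7713 m/s.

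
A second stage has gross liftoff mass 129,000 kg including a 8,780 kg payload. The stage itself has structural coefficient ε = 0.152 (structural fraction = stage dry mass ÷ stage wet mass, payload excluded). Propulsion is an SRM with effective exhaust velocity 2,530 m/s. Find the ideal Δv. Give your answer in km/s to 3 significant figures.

Stage wet mass = m₀ − payload = 129,000 − 8,780 = 120,220 kg.
Stage dry mass = ε × stage wet mass = 0.152 × 120,220 = 18,273.4 kg.
Burnout mass m_f = stage dry + payload = 18,273.4 + 8,780 = 27,053.4 kg.
Using Δv = v_e ln(m₀/m_f): Δv = v_e · ln(129,000/27,053.4) = 2530.0 × ln(4.768) = 2530.0 × 1.5620 ≈ 3952 m/s.

Δv ≈ 3.95 km/s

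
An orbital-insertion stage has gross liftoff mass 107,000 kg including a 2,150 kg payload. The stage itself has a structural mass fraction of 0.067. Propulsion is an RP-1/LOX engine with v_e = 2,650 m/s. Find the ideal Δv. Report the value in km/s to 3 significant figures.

Δv ≈ 6.51 km/s

Stage wet mass = m₀ − payload = 107,000 − 2,150 = 104,850 kg.
Stage dry mass = ε × stage wet mass = 0.067 × 104,850 = 7,024.95 kg.
Burnout mass m_f = stage dry + payload = 7,024.95 + 2,150 = 9,174.95 kg.
Δv = v_e · ln(107,000/9,174.95) = 2650.0 × ln(11.66) = 2650.0 × 2.4564 ≈ 6509 m/s.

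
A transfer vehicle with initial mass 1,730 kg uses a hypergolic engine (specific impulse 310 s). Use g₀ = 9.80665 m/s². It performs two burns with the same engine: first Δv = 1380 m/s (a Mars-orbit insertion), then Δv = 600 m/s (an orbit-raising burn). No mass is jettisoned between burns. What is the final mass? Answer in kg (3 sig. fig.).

v_e = Isp · g₀ = 310 × 9.80665 = 3040.1 m/s.
After the first burn: m = 1730 × exp(−1380/3040.1) = 1730 × 0.63512 = 1,098.76 kg.
After the second burn: m = 1,098.76 × exp(−600/3040.1) = 1,098.76 × 0.82089 = 901.961 kg.

final mass ≈ 902 kg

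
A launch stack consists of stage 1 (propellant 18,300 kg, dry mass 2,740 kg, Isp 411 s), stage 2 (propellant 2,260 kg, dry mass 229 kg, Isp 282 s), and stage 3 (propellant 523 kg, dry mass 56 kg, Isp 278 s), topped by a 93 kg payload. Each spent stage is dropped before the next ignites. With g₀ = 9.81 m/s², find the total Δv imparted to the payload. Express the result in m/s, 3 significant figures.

Ignition mass of stage 1 = 18,300+2,740 + 2,260+229 + 523+56 + 93 = 24,201 kg.
Stage 1: m₀ = 24,201 kg, m_f = 24,201 − 18,300 = 5,901 kg; Δv = 411×9.81×ln(4.101) = 4031.9×1.4113 ≈ 5690 m/s.
Stage 2: m₀ = 3,161 kg, m_f = 3,161 − 2,260 = 901 kg; Δv = 282×9.81×ln(3.508) = 2766.4×1.2551 ≈ 3472 m/s.
Stage 3: m₀ = 672 kg, m_f = 672 − 523 = 149 kg; Δv = 278×9.81×ln(4.51) = 2727.2×1.5063 ≈ 4108 m/s.
Total Δv = 5690 + 3472 + 4108 = 13270 m/s.

Δv ≈ 13300 m/s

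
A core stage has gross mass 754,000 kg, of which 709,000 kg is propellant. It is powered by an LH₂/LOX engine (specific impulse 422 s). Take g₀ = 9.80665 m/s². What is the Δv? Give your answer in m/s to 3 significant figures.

Δv ≈ 11700 m/s

v_e = Isp · g₀ = 422 × 9.80665 = 4138.4 m/s.
m_f = m₀ − m_prop = 754,000 − 709,000 = 45,000 kg.
By the Tsiolkovsky rocket equation, Δv = v_e · ln(m₀/m_f) = 4138.4 × ln(16.76) = 4138.4 × 2.8187 ≈ 11665.0 m/s.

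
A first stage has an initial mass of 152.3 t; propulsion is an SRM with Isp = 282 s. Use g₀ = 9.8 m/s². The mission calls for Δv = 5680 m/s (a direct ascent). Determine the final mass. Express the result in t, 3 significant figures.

final mass ≈ 19.5 t

v_e = Isp · g₀ = 282 × 9.8 = 2763.6 m/s.
By the Tsiolkovsky rocket equation, m₀/m_f = exp(Δv / v_e) = exp(5680 / 2763.6) = exp(2.0553) = 7.8091.
m_f = m₀ / 7.8091 = 152.3 / 7.8091 = 19.5029 t.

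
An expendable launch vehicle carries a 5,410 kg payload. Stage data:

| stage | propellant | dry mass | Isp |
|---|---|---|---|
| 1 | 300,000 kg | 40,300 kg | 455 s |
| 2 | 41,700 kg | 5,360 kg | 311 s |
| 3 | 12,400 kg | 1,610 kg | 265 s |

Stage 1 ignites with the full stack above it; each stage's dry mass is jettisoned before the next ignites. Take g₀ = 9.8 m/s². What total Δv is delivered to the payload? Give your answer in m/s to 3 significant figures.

Δv ≈ 11600 m/s

Ignition mass of stage 1 = 300,000+40,300 + 41,700+5,360 + 12,400+1,610 + 5,410 = 406,780 kg.
Stage 1: m₀ = 406,780 kg, m_f = 406,780 − 300,000 = 106,780 kg; Δv = 455×9.8×ln(3.81) = 4459.0×1.3375 ≈ 5964 m/s.
Stage 2: m₀ = 66,480 kg, m_f = 66,480 − 41,700 = 24,780 kg; Δv = 311×9.8×ln(2.683) = 3047.8×0.9869 ≈ 3008 m/s.
Stage 3: m₀ = 19,420 kg, m_f = 19,420 − 12,400 = 7,020 kg; Δv = 265×9.8×ln(2.766) = 2597.0×1.0175 ≈ 2643 m/s.
Total Δv = 5964 + 3008 + 2643 = 11615 m/s.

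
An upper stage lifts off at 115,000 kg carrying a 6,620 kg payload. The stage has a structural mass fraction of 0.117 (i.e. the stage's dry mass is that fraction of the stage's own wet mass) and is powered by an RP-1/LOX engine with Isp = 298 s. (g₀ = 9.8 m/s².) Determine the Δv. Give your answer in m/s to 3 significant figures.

Δv ≈ 5210 m/s

Stage wet mass = m₀ − payload = 115,000 − 6,620 = 108,380 kg.
Stage dry mass = ε × stage wet mass = 0.117 × 108,380 = 12,680.5 kg.
Burnout mass m_f = stage dry + payload = 12,680.5 + 6,620 = 19,300.5 kg.
v_e = Isp · g₀ = 298 × 9.8 = 2920.4 m/s.
Rocket equation: Δv = v_e · ln(115,000/19,300.5) = 2920.4 × ln(5.958) = 2920.4 × 1.7848 ≈ 5212 m/s.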